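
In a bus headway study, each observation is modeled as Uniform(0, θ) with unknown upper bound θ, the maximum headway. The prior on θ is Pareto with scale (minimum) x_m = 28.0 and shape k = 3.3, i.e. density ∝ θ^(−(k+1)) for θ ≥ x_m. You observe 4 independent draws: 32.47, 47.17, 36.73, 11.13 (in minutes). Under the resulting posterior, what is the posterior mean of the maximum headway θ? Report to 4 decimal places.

54.6573

A Pareto(scale x_m, shape k) prior on the upper bound θ of Uniform(0, θ) is conjugate: posterior is Pareto(max(x_m, max xᵢ), k + n).
Sample maximum = 47.17; prior scale x_m = 28.0 → posterior scale = max = 47.17.
Posterior shape = 3.3 + 4 = 7.3.
E[θ|data] = k·x_m/(k−1) = 7.3·47.17/6.3 = 54.6573.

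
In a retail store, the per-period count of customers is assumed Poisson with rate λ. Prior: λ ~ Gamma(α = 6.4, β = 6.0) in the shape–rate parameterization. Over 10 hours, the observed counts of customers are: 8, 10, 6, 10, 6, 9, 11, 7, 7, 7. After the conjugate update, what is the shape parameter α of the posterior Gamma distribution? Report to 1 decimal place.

87.4

With a Gamma(shape α, rate β) prior, the Poisson likelihood is conjugate: the posterior is Gamma(α + ΣXᵢ, β + n).
Sum of counts S = 81 over n = 10 hours.
Posterior: Gamma(α+S, β+n) = Gamma(6.4+81, 6.0+10) = Gamma(87.4, 16.0).
Posterior α = 87.4.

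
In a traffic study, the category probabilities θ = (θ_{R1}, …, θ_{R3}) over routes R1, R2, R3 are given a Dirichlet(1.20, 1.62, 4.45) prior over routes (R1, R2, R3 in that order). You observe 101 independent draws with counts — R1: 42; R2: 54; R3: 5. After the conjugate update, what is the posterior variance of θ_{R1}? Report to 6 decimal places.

0.002195

The Dirichlet prior is conjugate to the Multinomial likelihood: each posterior αⱼ = prior αⱼ + observed count nⱼ.
Posterior concentration: (43.20, 55.62, 9.45), total = 108.27.
Var[θ_j] = α_j(Σα−α_j)/((Σα)²(Σα+1)) = 43.20·65.07/(108.27²·109.27) = 0.002195.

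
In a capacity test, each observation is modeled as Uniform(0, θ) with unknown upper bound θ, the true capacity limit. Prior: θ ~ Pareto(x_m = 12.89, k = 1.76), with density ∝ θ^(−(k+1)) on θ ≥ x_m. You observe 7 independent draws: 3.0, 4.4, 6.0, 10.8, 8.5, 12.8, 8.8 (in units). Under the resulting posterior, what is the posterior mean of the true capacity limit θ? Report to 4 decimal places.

A Pareto(scale x_m, shape k) prior on the upper bound θ of Uniform(0, θ) is conjugate: posterior is Pareto(max(x_m, max xᵢ), k + n).
Sample maximum = 12.8; prior scale x_m = 12.89 → posterior scale = max = 12.89.
Posterior shape = 1.76 + 7 = 8.76.
E[θ|data] = k·x_m/(k−1) = 8.76·12.89/7.76 = 14.5511.

14.5511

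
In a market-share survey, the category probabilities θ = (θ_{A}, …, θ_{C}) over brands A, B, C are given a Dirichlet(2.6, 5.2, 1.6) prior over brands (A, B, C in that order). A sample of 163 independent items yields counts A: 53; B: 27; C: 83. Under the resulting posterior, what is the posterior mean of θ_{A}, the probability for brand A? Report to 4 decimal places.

The Dirichlet prior is conjugate to the Multinomial likelihood: each posterior αⱼ = prior αⱼ + observed count nⱼ.
Posterior concentration: (55.6, 32.2, 84.6), total = 172.4.
E[θ_{A}|data] = α_{A}/Σα = 55.6/172.4 = 0.3225.

0.3225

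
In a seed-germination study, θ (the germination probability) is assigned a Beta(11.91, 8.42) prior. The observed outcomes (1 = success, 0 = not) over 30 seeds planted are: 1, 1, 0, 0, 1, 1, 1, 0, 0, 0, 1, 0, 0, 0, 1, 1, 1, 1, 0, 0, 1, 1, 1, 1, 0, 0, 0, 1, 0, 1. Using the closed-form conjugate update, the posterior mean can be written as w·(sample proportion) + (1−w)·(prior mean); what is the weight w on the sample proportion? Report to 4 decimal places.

0.5961

The Beta prior is conjugate to a Binomial/Bernoulli likelihood; the update adds successes to α and failures to β.
Posterior mean = (α₀+k)/(α₀+β₀+n) = [n/(α₀+β₀+n)]·(k/n) + [(α₀+β₀)/(α₀+β₀+n)]·α₀/(α₀+β₀), so only n and the prior enter the weight.
The weight on the data is w = n/(α₀+β₀+n) = 30/(11.91+8.42+30) = 30/50.33 = 0.5961.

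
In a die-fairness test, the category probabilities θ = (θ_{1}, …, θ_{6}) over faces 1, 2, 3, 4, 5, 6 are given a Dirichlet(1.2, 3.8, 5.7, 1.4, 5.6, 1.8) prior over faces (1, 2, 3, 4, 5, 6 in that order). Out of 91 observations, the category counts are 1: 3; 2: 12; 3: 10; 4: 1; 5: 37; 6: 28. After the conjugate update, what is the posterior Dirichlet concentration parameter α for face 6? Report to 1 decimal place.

The Dirichlet prior is conjugate to the Multinomial likelihood: each posterior αⱼ = prior αⱼ + observed count nⱼ.
Posterior concentration: (4.2, 15.8, 15.7, 2.4, 42.6, 29.8), total = 110.5.
α_{6} = 1.8 + 28 = 29.8.

29.8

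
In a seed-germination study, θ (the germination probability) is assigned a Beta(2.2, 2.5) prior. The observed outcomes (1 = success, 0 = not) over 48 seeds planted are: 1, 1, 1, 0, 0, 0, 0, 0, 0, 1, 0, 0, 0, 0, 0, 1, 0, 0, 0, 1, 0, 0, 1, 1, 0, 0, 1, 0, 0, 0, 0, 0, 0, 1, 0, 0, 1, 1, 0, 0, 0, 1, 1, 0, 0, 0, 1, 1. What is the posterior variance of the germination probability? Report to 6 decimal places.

0.004210

The Beta prior is conjugate to a Binomial/Bernoulli likelihood; the update adds successes to α and failures to β.
Posterior: Beta(α+k, β+n−k) = Beta(2.2+16, 2.5+32) = Beta(18.2, 34.5).
Var = αβ/((α+β)²(α+β+1)) = 18.2·34.5/(52.7²·53.7) = 0.004210.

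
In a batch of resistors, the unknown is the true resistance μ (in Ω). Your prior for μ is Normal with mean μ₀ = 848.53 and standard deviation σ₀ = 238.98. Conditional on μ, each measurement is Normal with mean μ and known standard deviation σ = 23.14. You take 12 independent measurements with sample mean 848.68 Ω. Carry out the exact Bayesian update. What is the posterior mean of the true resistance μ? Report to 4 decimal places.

For Normal data with known variance σ², a Normal(μ₀, σ₀²) prior on μ is conjugate. Posterior precision = 1/σ₀² + n/σ²; posterior mean is the precision-weighted average of μ₀ and x̄.
n·x̄ = 12·848.68 = 10184.16.
σ₀² = 238.98² = 57111.4404, σ² = 23.14² = 535.4596; σ² + n·σ₀² = 535.4596 + 12·57111.4404 = 685872.7444.
Posterior mean = (μ₀/σ₀² + n·x̄/σ²)/(1/σ₀² + n/σ²) = (σ²·μ₀ + σ₀²·n·x̄)/(σ² + n·σ₀²) = (535.4596·848.53 + 57111.4404·10184.16)/685872.7444 = 582086400.398452/685872.7444 = 848.6799.

848.6799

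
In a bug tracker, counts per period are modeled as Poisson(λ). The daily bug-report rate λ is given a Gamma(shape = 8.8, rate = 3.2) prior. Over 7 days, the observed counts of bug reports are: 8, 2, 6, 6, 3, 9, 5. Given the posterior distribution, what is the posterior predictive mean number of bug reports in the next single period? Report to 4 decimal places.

With a Gamma(shape α, rate β) prior, the Poisson likelihood is conjugate: the posterior is Gamma(α + ΣXᵢ, β + n).
Sum of counts S = 39 over n = 7 days.
Posterior: Gamma(α+S, β+n) = Gamma(8.8+39, 3.2+7) = Gamma(47.8, 10.2).
The predictive distribution for one future period is NegBinom with mean α/β = 4.6863.

4.6863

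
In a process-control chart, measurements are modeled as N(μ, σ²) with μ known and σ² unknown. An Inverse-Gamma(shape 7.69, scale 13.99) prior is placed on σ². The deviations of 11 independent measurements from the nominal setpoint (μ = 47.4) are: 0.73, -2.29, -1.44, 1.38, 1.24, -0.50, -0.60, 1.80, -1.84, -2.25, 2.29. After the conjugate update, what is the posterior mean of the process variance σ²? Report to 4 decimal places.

With known mean μ and an Inverse-Gamma(α, β) prior on σ², the Normal likelihood is conjugate: posterior is Inv-Gamma(α + n/2, β + Σ(xᵢ−μ)²/2).
Σ(xᵢ−μ)² = (0.73)² + (-2.29)² + (-1.44)² + (1.38)² + (1.24)² + (-0.50)² + (-0.60)² + (1.80)² + (-1.84)² + (-2.25)² + (2.29)² = 28.8348.
Posterior: Inv-Gamma(7.69 + 11/2, 13.99 + 28.8348/2) = Inv-Gamma(13.19, 28.40740).
E[σ²|data] = β/(α−1) = 28.40740/12.19 = 2.3304.

2.3304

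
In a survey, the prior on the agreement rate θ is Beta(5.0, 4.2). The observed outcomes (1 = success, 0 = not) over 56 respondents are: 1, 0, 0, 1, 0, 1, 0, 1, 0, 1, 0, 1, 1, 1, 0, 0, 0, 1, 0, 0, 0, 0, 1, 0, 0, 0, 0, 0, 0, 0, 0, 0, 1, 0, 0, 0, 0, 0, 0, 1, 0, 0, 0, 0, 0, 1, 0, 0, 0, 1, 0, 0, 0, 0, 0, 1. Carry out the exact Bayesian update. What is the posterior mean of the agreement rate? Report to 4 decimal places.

The Beta prior is conjugate to a Binomial/Bernoulli likelihood; the update adds successes to α and failures to β.
Posterior: Beta(α+k, β+n−k) = Beta(5.0+15, 4.2+41) = Beta(20.0, 45.2).
Posterior mean = α/(α+β) = 20.0/65.2 = 0.3067.

0.3067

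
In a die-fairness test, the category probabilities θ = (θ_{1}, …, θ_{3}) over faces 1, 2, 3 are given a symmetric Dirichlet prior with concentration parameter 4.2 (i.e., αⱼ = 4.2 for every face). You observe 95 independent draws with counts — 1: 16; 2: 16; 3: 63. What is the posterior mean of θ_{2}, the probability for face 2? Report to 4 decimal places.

0.1877

The Dirichlet prior is conjugate to the Multinomial likelihood: each posterior αⱼ = prior αⱼ + observed count nⱼ.
Posterior concentration: (20.2, 20.2, 67.2), total = 107.6.
E[θ_{2}|data] = α_{2}/Σα = 20.2/107.6 = 0.1877.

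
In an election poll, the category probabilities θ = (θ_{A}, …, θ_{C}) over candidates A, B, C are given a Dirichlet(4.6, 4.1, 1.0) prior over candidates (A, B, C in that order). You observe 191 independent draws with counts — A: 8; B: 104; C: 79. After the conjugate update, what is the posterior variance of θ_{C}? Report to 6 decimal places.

0.001188

The Dirichlet prior is conjugate to the Multinomial likelihood: each posterior αⱼ = prior αⱼ + observed count nⱼ.
Posterior concentration: (12.6, 108.1, 80.0), total = 200.7.
Var[θ_j] = α_j(Σα−α_j)/((Σα)²(Σα+1)) = 80.0·120.7/(200.7²·201.7) = 0.001188.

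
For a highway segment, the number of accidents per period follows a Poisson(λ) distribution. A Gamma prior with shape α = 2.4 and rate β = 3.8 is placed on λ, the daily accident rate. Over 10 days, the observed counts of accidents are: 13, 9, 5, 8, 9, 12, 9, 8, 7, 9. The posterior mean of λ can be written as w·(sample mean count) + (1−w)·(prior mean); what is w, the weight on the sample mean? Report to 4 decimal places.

0.7246

With a Gamma(shape α, rate β) prior, the Poisson likelihood is conjugate: the posterior is Gamma(α + ΣXᵢ, β + n).
Posterior mean = (α₀+S)/(β₀+n) = [n/(β₀+n)]·(S/n) + [β₀/(β₀+n)]·(α₀/β₀), so only n and β₀ enter the weight.
Weight on data w = n/(β₀+n) = 10/(3.8+10) = 10/13.8 = 0.7246.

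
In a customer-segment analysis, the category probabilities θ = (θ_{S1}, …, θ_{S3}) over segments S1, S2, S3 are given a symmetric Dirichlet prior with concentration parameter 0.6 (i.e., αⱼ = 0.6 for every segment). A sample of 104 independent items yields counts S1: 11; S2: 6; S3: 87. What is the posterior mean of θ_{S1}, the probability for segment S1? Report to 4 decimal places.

The Dirichlet prior is conjugate to the Multinomial likelihood: each posterior αⱼ = prior αⱼ + observed count nⱼ.
Posterior concentration: (11.6, 6.6, 87.6), total = 105.8.
E[θ_{S1}|data] = α_{S1}/Σα = 11.6/105.8 = 0.1096.

0.1096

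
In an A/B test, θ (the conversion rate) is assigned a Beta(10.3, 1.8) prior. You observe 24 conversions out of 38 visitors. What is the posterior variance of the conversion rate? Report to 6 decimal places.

0.004225

The Beta prior is conjugate to a Binomial/Bernoulli likelihood; the update adds successes to α and failures to β.
Posterior: Beta(α+k, β+n−k) = Beta(10.3+24, 1.8+14) = Beta(34.3, 15.8).
Var = αβ/((α+β)²(α+β+1)) = 34.3·15.8/(50.1²·51.1) = 0.004225.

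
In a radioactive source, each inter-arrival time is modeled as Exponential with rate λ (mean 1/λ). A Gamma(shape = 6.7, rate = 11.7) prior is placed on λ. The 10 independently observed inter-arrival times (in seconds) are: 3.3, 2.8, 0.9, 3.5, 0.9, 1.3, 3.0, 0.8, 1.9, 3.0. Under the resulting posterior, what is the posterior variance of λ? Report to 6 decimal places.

0.015243

With a Gamma(shape α, rate β) prior on the exponential rate λ, the posterior after n observations with total T = Σxᵢ is Gamma(α+n, β+T).
Sum of observations T = 21.4 seconds; n = 10.
Posterior: Gamma(6.7+10, 11.7+21.4) = Gamma(16.7, 33.1).
Var = α/β² = 0.015243.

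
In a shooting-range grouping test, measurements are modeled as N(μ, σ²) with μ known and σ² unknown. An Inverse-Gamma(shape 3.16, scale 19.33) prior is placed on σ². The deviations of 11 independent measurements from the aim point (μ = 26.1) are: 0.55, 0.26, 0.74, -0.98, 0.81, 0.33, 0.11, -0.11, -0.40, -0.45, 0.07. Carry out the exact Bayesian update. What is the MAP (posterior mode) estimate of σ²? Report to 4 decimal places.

2.1581

With known mean μ and an Inverse-Gamma(α, β) prior on σ², the Normal likelihood is conjugate: posterior is Inv-Gamma(α + n/2, β + Σ(xᵢ−μ)²/2).
Σ(xᵢ−μ)² = (0.55)² + (0.26)² + (0.74)² + (-0.98)² + (0.81)² + (0.33)² + (0.11)² + (-0.11)² + (-0.40)² + (-0.45)² + (0.07)² = 3.0347.
Posterior: Inv-Gamma(3.16 + 11/2, 19.33 + 3.0347/2) = Inv-Gamma(8.66, 20.84735).
Mode = β/(α+1) = 20.84735/9.66 = 2.1581.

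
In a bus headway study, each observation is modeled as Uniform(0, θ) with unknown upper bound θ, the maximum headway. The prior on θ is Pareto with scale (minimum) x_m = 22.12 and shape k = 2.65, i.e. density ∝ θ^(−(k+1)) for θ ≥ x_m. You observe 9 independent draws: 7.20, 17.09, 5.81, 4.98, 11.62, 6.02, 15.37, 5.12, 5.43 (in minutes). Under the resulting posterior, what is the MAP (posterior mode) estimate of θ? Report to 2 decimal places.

A Pareto(scale x_m, shape k) prior on the upper bound θ of Uniform(0, θ) is conjugate: posterior is Pareto(max(x_m, max xᵢ), k + n).
Sample maximum = 17.09; prior scale x_m = 22.12 → posterior scale = max = 22.12.
Posterior shape = 2.65 + 9 = 11.65.
The Pareto density is decreasing on [x_m, ∞), so the mode is x_m = 22.12.

22.12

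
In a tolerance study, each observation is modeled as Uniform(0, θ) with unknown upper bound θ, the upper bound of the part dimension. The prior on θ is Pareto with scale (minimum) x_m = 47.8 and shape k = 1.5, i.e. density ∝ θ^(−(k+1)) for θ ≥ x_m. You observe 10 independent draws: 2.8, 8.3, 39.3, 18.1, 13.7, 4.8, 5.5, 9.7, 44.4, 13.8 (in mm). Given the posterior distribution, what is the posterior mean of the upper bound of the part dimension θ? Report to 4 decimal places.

52.3524

A Pareto(scale x_m, shape k) prior on the upper bound θ of Uniform(0, θ) is conjugate: posterior is Pareto(max(x_m, max xᵢ), k + n).
Sample maximum = 44.4; prior scale x_m = 47.8 → posterior scale = max = 47.8.
Posterior shape = 1.5 + 10 = 11.5.
E[θ|data] = k·x_m/(k−1) = 11.5·47.8/10.5 = 52.3524.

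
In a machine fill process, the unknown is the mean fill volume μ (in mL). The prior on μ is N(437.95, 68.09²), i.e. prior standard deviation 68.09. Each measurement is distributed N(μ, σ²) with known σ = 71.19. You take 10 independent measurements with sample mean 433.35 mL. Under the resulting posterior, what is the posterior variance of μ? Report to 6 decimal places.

456.860838

For Normal data with known variance σ², a Normal(μ₀, σ₀²) prior on μ is conjugate. Posterior precision = 1/σ₀² + n/σ²; posterior mean is the precision-weighted average of μ₀ and x̄.
σ₀² = 68.09² = 4636.2481, σ² = 71.19² = 5068.0161; σ² + n·σ₀² = 5068.0161 + 10·4636.2481 = 51430.4971.
Posterior precision = 1/σ₀² + n/σ² = 1/4636.2481 + 10/5068.0161 = (σ² + n·σ₀²)/(σ₀²σ²) = 51430.4971/(4636.2481·5068.0161); posterior variance σₙ² = σ₀²σ²/(σ² + n·σ₀²) = 4636.2481·5068.0161/51430.4971 = 456.860838.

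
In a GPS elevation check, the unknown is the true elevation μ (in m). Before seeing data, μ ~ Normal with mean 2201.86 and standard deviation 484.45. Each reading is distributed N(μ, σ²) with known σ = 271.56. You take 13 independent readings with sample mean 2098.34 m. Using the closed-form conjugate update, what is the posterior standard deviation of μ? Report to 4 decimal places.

74.4231

For Normal data with known variance σ², a Normal(μ₀, σ₀²) prior on μ is conjugate. Posterior precision = 1/σ₀² + n/σ²; posterior mean is the precision-weighted average of μ₀ and x̄.
σ₀² = 484.45² = 234691.8025, σ² = 271.56² = 73744.8336; σ² + n·σ₀² = 73744.8336 + 13·234691.8025 = 3124738.2661.
Posterior precision = 1/σ₀² + n/σ² = 1/234691.8025 + 13/73744.8336 = (σ² + n·σ₀²)/(σ₀²σ²) = 3124738.2661/(234691.8025·73744.8336); posterior variance σₙ² = σ₀²σ²/(σ² + n·σ₀²) = 234691.8025·73744.8336/3124738.2661 = 5538.802437.
Posterior SD = √σₙ² = √(234691.8025·73744.8336/3124738.2661) = 74.4231.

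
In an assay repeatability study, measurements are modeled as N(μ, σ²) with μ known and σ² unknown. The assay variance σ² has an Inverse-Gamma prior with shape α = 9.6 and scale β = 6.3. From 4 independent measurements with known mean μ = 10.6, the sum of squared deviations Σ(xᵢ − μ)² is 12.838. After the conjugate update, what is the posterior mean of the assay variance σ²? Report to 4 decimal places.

With known mean μ and an Inverse-Gamma(α, β) prior on σ², the Normal likelihood is conjugate: posterior is Inv-Gamma(α + n/2, β + Σ(xᵢ−μ)²/2).
Posterior: Inv-Gamma(9.6 + 4/2, 6.3 + 12.838/2) = Inv-Gamma(11.60, 12.7190).
E[σ²|data] = β/(α−1) = 12.7190/10.60 = 1.1999.

1.1999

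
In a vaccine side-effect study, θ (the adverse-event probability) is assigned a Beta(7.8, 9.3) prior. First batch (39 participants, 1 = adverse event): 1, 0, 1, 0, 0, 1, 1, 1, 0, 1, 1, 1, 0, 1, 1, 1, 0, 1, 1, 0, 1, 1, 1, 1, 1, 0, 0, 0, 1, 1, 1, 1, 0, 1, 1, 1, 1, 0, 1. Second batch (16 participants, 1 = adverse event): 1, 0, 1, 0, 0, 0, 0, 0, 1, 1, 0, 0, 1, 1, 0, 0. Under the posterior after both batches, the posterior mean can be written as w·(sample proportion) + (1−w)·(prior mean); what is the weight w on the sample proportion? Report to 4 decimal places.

The Beta prior is conjugate to a Binomial/Bernoulli likelihood; the update adds successes to α and failures to β.
Total number of participants: n = 39 + 16 = 55.
Posterior mean = (α₀+k)/(α₀+β₀+n) = [n/(α₀+β₀+n)]·(k/n) + [(α₀+β₀)/(α₀+β₀+n)]·α₀/(α₀+β₀), so only n and the prior enter the weight.
The weight on the data is w = n/(α₀+β₀+n) = 55/(7.8+9.3+55) = 55/72.1 = 0.7628.

0.7628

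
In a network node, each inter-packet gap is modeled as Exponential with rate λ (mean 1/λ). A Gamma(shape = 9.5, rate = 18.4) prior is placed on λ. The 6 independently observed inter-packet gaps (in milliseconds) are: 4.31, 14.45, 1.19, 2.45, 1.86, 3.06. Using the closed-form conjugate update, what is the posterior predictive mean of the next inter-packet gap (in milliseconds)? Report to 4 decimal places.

With a Gamma(shape α, rate β) prior on the exponential rate λ, the posterior after n observations with total T = Σxᵢ is Gamma(α+n, β+T).
Sum of observations T = 27.32 milliseconds; n = 6.
Posterior: Gamma(9.5+6, 18.4+27.32) = Gamma(15.5, 45.72).
The predictive distribution for the next observation is Lomax; its mean is β/(α−1) = 45.72/14.5 = 3.1531.

3.1531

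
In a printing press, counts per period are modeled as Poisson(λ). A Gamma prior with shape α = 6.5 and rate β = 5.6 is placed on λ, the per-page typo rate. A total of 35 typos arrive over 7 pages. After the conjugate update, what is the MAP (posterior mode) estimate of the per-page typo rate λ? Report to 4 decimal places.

3.2143

With a Gamma(shape α, rate β) prior, the Poisson likelihood is conjugate: the posterior is Gamma(α + ΣXᵢ, β + n).
Posterior: Gamma(α+S, β+n) = Gamma(6.5+35, 5.6+7) = Gamma(41.5, 12.6).
Mode of Gamma(α,β) for α≥1 is (α−1)/β = 40.5/12.6 = 3.2143.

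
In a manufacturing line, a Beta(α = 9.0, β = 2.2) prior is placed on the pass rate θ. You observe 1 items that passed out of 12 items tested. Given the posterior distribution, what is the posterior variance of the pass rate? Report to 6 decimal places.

0.010134

The Beta prior is conjugate to a Binomial/Bernoulli likelihood; the update adds successes to α and failures to β.
Posterior: Beta(α+k, β+n−k) = Beta(9.0+1, 2.2+11) = Beta(10.0, 13.2).
Var = αβ/((α+β)²(α+β+1)) = 10.0·13.2/(23.2²·24.2) = 0.010134.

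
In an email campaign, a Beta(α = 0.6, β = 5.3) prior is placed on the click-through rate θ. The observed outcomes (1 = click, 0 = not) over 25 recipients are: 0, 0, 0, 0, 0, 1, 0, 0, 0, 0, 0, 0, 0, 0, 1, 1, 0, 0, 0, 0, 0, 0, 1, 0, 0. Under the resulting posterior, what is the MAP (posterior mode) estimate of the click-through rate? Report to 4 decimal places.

The Beta prior is conjugate to a Binomial/Bernoulli likelihood; the update adds successes to α and failures to β.
Posterior: Beta(α+k, β+n−k) = Beta(0.6+4, 5.3+21) = Beta(4.6, 26.3).
Mode of Beta(a,b) for a,b>1 is (a−1)/(a+b−2) = 3.6/28.9 = 0.1246.

0.1246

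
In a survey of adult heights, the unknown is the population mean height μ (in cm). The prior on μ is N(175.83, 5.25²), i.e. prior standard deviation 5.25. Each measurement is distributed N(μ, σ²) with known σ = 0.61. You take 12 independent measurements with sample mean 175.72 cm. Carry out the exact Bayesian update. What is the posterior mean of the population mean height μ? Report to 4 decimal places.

175.7201

For Normal data with known variance σ², a Normal(μ₀, σ₀²) prior on μ is conjugate. Posterior precision = 1/σ₀² + n/σ²; posterior mean is the precision-weighted average of μ₀ and x̄.
n·x̄ = 12·175.72 = 2108.64.
σ₀² = 5.25² = 27.5625, σ² = 0.61² = 0.3721; σ² + n·σ₀² = 0.3721 + 12·27.5625 = 331.1221.
Posterior mean = (μ₀/σ₀² + n·x̄/σ²)/(1/σ₀² + n/σ²) = (σ²·μ₀ + σ₀²·n·x̄)/(σ² + n·σ₀²) = (0.3721·175.83 + 27.5625·2108.64)/331.1221 = 58184.816343/331.1221 = 175.7201.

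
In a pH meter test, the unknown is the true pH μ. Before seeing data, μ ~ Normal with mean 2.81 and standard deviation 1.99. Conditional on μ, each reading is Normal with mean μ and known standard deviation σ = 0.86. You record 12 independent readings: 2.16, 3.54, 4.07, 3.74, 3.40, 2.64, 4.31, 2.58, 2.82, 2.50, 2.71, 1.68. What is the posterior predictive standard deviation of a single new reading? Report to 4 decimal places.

For Normal data with known variance σ², a Normal(μ₀, σ₀²) prior on μ is conjugate. Posterior precision = 1/σ₀² + n/σ²; posterior mean is the precision-weighted average of μ₀ and x̄.
σ₀² = 1.99² = 3.9601, σ² = 0.86² = 0.7396; σ² + n·σ₀² = 0.7396 + 12·3.9601 = 48.2608.
Posterior precision = 1/σ₀² + n/σ² = 1/3.9601 + 12/0.7396 = (σ² + n·σ₀²)/(σ₀²σ²) = 48.2608/(3.9601·0.7396); posterior variance σₙ² = σ₀²σ²/(σ² + n·σ₀²) = 3.9601·0.7396/48.2608 = 0.060689.
Predictive variance for one new observation = σₙ² + σ² = 3.9601·0.7396/48.2608 + 0.7396 = σ²·(σ₀² + 48.2608)/48.2608 = 0.7396·52.2209/48.2608 = 0.800289; SD = √(0.7396·52.2209/48.2608) = 0.8946.

0.8946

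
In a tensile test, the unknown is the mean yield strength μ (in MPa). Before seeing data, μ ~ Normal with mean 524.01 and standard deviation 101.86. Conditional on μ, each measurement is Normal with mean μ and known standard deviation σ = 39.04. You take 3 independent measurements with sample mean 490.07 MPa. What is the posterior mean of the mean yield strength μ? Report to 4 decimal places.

For Normal data with known variance σ², a Normal(μ₀, σ₀²) prior on μ is conjugate. Posterior precision = 1/σ₀² + n/σ²; posterior mean is the precision-weighted average of μ₀ and x̄.
n·x̄ = 3·490.07 = 1470.21.
σ₀² = 101.86² = 10375.4596, σ² = 39.04² = 1524.1216; σ² + n·σ₀² = 1524.1216 + 3·10375.4596 = 32650.5004.
Posterior mean = (μ₀/σ₀² + n·x̄/σ²)/(1/σ₀² + n/σ²) = (σ²·μ₀ + σ₀²·n·x̄)/(σ² + n·σ₀²) = (1524.1216·524.01 + 10375.4596·1470.21)/32650.5004 = 16052759.418132/32650.5004 = 491.6543.

491.6543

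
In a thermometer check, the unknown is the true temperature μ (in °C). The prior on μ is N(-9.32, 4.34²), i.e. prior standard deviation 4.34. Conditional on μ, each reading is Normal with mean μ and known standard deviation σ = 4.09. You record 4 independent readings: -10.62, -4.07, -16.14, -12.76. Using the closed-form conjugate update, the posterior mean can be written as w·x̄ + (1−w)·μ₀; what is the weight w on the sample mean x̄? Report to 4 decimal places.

0.8183

For Normal data with known variance σ², a Normal(μ₀, σ₀²) prior on μ is conjugate. Posterior precision = 1/σ₀² + n/σ²; posterior mean is the precision-weighted average of μ₀ and x̄.
σ₀² = 4.34² = 18.8356, σ² = 4.09² = 16.7281. Prior precision 1/σ₀² = 1/18.8356; data precision n/σ² = 4/16.7281.
w = (n/σ²)/(1/σ₀² + n/σ²) = n·σ₀²/(σ² + n·σ₀²) = 4·18.8356/(16.7281 + 4·18.8356) = 75.3424/92.0705 = 0.8183.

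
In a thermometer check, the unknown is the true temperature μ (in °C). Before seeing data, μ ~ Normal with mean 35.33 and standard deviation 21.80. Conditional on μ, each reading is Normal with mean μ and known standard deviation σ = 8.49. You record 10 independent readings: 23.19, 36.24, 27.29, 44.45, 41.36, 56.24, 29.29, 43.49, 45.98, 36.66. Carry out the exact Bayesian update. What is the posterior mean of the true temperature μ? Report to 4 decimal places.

38.3728

For Normal data with known variance σ², a Normal(μ₀, σ₀²) prior on μ is conjugate. Posterior precision = 1/σ₀² + n/σ²; posterior mean is the precision-weighted average of μ₀ and x̄.
Σxᵢ = 23.19 + 36.24 + 27.29 + 44.45 + 41.36 + 56.24 + 29.29 + 43.49 + 45.98 + 36.66 = 384.19, so n·x̄ = 384.19.
σ₀² = 21.80² = 475.24, σ² = 8.49² = 72.0801; σ² + n·σ₀² = 72.0801 + 10·475.24 = 4824.4801.
Posterior mean = (μ₀/σ₀² + n·x̄/σ²)/(1/σ₀² + n/σ²) = (σ²·μ₀ + σ₀²·n·x̄)/(σ² + n·σ₀²) = (72.0801·35.33 + 475.24·384.19)/4824.4801 = 185129.045533/4824.4801 = 38.3728.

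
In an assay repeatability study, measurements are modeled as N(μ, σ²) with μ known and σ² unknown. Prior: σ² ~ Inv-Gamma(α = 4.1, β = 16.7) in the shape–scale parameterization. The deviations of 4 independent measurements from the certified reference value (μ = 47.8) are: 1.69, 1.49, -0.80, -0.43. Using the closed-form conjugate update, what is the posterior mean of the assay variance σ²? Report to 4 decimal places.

3.8530

With known mean μ and an Inverse-Gamma(α, β) prior on σ², the Normal likelihood is conjugate: posterior is Inv-Gamma(α + n/2, β + Σ(xᵢ−μ)²/2).
Σ(xᵢ−μ)² = (1.69)² + (1.49)² + (-0.80)² + (-0.43)² = 5.9011.
Posterior: Inv-Gamma(4.1 + 4/2, 16.7 + 5.9011/2) = Inv-Gamma(6.10, 19.65055).
E[σ²|data] = β/(α−1) = 19.65055/5.10 = 3.8530.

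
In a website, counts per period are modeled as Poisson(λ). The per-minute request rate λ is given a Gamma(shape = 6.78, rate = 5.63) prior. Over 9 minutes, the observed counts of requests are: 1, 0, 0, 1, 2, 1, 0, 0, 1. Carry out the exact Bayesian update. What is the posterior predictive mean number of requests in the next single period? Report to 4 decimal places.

0.8735

With a Gamma(shape α, rate β) prior, the Poisson likelihood is conjugate: the posterior is Gamma(α + ΣXᵢ, β + n).
Sum of counts S = 6 over n = 9 minutes.
Posterior: Gamma(α+S, β+n) = Gamma(6.78+6, 5.63+9) = Gamma(12.78, 14.63).
The predictive distribution for one future period is NegBinom with mean α/β = 0.8735.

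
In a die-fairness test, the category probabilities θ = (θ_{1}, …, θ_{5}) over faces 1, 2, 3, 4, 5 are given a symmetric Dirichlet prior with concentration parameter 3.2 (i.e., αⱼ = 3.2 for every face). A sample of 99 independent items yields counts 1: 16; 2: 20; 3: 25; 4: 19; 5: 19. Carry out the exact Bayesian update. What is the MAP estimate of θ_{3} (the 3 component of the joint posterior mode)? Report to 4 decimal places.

The Dirichlet prior is conjugate to the Multinomial likelihood: each posterior αⱼ = prior αⱼ + observed count nⱼ.
Posterior concentration: (19.2, 23.2, 28.2, 22.2, 22.2), total = 115.0.
Joint mode component: (α_{3}−1)/(Σα−K) = 27.2/110.0 = 0.2473.

0.2473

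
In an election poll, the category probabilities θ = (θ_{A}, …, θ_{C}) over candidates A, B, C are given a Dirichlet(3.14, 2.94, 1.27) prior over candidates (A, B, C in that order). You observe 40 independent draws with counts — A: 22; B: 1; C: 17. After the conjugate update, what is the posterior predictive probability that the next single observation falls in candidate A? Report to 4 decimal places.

The Dirichlet prior is conjugate to the Multinomial likelihood: each posterior αⱼ = prior αⱼ + observed count nⱼ.
Posterior concentration: (25.14, 3.94, 18.27), total = 47.35.
P(next = A | data) = α_{A}/Σα = 0.5309.

0.5309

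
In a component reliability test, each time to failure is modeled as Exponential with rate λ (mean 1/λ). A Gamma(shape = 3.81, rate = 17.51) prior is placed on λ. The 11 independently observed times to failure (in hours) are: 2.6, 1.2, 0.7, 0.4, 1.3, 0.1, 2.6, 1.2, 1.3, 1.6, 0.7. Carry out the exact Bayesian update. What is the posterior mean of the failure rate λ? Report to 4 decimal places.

0.4745

With a Gamma(shape α, rate β) prior on the exponential rate λ, the posterior after n observations with total T = Σxᵢ is Gamma(α+n, β+T).
Sum of observations T = 13.7 hours; n = 11.
Posterior: Gamma(3.81+11, 17.51+13.7) = Gamma(14.81, 31.21).
Posterior mean of λ = α/β = 14.81/31.21 = 0.4745.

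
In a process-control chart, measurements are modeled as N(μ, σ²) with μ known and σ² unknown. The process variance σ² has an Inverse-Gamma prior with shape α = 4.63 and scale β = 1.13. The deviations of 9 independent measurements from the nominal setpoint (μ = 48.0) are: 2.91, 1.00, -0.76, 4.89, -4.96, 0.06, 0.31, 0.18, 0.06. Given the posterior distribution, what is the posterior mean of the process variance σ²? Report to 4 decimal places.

With known mean μ and an Inverse-Gamma(α, β) prior on σ², the Normal likelihood is conjugate: posterior is Inv-Gamma(α + n/2, β + Σ(xᵢ−μ)²/2).
Σ(xᵢ−μ)² = (2.91)² + (1.00)² + (-0.76)² + (4.89)² + (-4.96)² + (0.06)² + (0.31)² + (0.18)² + (0.06)² = 58.6951.
Posterior: Inv-Gamma(4.63 + 9/2, 1.13 + 58.6951/2) = Inv-Gamma(9.13, 30.47755).
E[σ²|data] = β/(α−1) = 30.47755/8.13 = 3.7488.

3.7488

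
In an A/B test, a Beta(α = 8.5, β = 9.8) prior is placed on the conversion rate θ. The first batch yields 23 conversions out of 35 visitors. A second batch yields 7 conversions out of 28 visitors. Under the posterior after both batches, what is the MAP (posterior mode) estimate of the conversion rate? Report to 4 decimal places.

0.4729

The Beta prior is conjugate to a Binomial/Bernoulli likelihood; the update adds successes to α and failures to β.
After batch 1: Beta(8.5+23, 9.8+12) = Beta(31.5, 21.8).
After batch 2: Beta(31.5+7, 21.8+21) = Beta(38.5, 42.8).
Mode of Beta(a,b) for a,b>1 is (a−1)/(a+b−2) = 37.5/79.3 = 0.4729.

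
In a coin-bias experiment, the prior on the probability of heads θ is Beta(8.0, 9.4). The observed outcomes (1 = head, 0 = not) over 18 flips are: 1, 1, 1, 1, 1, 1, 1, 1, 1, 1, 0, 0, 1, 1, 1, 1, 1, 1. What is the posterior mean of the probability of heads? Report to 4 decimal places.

The Beta prior is conjugate to a Binomial/Bernoulli likelihood; the update adds successes to α and failures to β.
Posterior: Beta(α+k, β+n−k) = Beta(8.0+16, 9.4+2) = Beta(24.0, 11.4).
Posterior mean = α/(α+β) = 24.0/35.4 = 0.6780.

0.6780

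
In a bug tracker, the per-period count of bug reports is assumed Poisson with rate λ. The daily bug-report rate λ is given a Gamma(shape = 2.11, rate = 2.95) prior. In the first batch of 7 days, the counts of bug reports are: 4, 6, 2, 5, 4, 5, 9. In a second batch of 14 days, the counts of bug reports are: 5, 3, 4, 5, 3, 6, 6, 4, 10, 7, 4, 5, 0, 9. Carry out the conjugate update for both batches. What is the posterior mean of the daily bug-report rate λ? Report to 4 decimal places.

4.5140

With a Gamma(shape α, rate β) prior, the Poisson likelihood is conjugate: the posterior is Gamma(α + ΣXᵢ, β + n).
Batch 1: sum of counts S = 35 over n = 7 days.
After batch 1: Gamma(α+S, β+n) = Gamma(2.11+35, 2.95+7) = Gamma(37.11, 9.95).
Batch 2: sum of counts S = 71 over n = 14 days.
After batch 2: Gamma(α+S, β+n) = Gamma(37.11+71, 9.95+14) = Gamma(108.11, 23.95).
Posterior mean = α/β = 108.11/23.95 = 4.5140.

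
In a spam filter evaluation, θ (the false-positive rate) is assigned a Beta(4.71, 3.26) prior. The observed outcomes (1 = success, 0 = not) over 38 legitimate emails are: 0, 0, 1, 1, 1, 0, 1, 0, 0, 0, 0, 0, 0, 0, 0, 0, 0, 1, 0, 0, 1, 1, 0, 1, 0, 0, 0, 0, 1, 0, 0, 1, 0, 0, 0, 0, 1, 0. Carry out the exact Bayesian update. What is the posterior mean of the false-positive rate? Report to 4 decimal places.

0.3417

The Beta prior is conjugate to a Binomial/Bernoulli likelihood; the update adds successes to α and failures to β.
Posterior: Beta(α+k, β+n−k) = Beta(4.71+11, 3.26+27) = Beta(15.71, 30.26).
Posterior mean = α/(α+β) = 15.71/45.97 = 0.3417.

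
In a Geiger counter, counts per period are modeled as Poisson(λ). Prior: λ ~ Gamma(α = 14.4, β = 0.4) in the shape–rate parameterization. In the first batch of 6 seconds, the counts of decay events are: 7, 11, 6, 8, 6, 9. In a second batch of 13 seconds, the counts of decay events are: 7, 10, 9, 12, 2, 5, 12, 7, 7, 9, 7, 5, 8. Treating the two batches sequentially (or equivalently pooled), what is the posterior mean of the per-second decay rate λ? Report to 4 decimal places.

8.3196

With a Gamma(shape α, rate β) prior, the Poisson likelihood is conjugate: the posterior is Gamma(α + ΣXᵢ, β + n).
Batch 1: sum of counts S = 47 over n = 6 seconds.
After batch 1: Gamma(α+S, β+n) = Gamma(14.4+47, 0.4+6) = Gamma(61.4, 6.4).
Batch 2: sum of counts S = 100 over n = 13 seconds.
After batch 2: Gamma(α+S, β+n) = Gamma(61.4+100, 6.4+13) = Gamma(161.4, 19.4).
Posterior mean = α/β = 161.4/19.4 = 8.3196.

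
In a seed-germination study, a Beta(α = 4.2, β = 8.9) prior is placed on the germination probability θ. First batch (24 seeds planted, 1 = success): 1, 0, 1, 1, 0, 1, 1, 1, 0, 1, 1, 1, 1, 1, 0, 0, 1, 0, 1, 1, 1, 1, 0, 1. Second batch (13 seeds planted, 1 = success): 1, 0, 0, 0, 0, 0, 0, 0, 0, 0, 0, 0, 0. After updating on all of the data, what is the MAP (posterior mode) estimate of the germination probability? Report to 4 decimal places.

0.4407

The Beta prior is conjugate to a Binomial/Bernoulli likelihood; the update adds successes to α and failures to β.
After batch 1: Beta(4.2+17, 8.9+7) = Beta(21.2, 15.9).
After batch 2: Beta(21.2+1, 15.9+12) = Beta(22.2, 27.9).
Mode of Beta(a,b) for a,b>1 is (a−1)/(a+b−2) = 21.2/48.1 = 0.4407.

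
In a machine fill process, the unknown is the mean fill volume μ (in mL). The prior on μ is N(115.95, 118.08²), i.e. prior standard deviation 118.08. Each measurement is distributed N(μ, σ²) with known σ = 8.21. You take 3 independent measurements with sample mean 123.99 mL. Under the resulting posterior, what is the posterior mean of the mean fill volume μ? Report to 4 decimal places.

For Normal data with known variance σ², a Normal(μ₀, σ₀²) prior on μ is conjugate. Posterior precision = 1/σ₀² + n/σ²; posterior mean is the precision-weighted average of μ₀ and x̄.
n·x̄ = 3·123.99 = 371.97.
σ₀² = 118.08² = 13942.8864, σ² = 8.21² = 67.4041; σ² + n·σ₀² = 67.4041 + 3·13942.8864 = 41896.0633.
Posterior mean = (μ₀/σ₀² + n·x̄/σ²)/(1/σ₀² + n/σ²) = (σ²·μ₀ + σ₀²·n·x̄)/(σ² + n·σ₀²) = (67.4041·115.95 + 13942.8864·371.97)/41896.0633 = 5194150.959603/41896.0633 = 123.9771.

123.9771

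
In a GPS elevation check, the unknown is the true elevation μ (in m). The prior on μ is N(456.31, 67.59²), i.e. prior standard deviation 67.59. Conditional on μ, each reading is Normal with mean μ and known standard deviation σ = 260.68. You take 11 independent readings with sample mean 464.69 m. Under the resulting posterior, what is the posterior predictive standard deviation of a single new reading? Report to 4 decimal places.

265.6696

For Normal data with known variance σ², a Normal(μ₀, σ₀²) prior on μ is conjugate. Posterior precision = 1/σ₀² + n/σ²; posterior mean is the precision-weighted average of μ₀ and x̄.
σ₀² = 67.59² = 4568.4081, σ² = 260.68² = 67954.0624; σ² + n·σ₀² = 67954.0624 + 11·4568.4081 = 118206.5515.
Posterior precision = 1/σ₀² + n/σ² = 1/4568.4081 + 11/67954.0624 = (σ² + n·σ₀²)/(σ₀²σ²) = 118206.5515/(4568.4081·67954.0624); posterior variance σₙ² = σ₀²σ²/(σ² + n·σ₀²) = 4568.4081·67954.0624/118206.5515 = 2626.266355.
Predictive variance for one new observation = σₙ² + σ² = 4568.4081·67954.0624/118206.5515 + 67954.0624 = σ²·(σ₀² + 118206.5515)/118206.5515 = 67954.0624·122774.9596/118206.5515 = 70580.328755; SD = √(67954.0624·122774.9596/118206.5515) = 265.6696.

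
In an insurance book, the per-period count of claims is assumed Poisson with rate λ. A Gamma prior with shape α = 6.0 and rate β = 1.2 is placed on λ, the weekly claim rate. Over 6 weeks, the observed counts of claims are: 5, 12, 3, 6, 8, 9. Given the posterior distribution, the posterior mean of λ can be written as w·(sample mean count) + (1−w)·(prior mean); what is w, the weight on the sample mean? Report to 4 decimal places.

With a Gamma(shape α, rate β) prior, the Poisson likelihood is conjugate: the posterior is Gamma(α + ΣXᵢ, β + n).
Posterior mean = (α₀+S)/(β₀+n) = [n/(β₀+n)]·(S/n) + [β₀/(β₀+n)]·(α₀/β₀), so only n and β₀ enter the weight.
Weight on data w = n/(β₀+n) = 6/(1.2+6) = 6/7.2 = 0.8333.

0.8333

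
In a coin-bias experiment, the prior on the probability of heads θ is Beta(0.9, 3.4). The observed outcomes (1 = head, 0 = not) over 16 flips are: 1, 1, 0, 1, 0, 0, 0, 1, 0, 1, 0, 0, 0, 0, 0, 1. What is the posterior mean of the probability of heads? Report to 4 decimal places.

The Beta prior is conjugate to a Binomial/Bernoulli likelihood; the update adds successes to α and failures to β.
Posterior: Beta(α+k, β+n−k) = Beta(0.9+6, 3.4+10) = Beta(6.9, 13.4).
Posterior mean = α/(α+β) = 6.9/20.3 = 0.3399.

0.3399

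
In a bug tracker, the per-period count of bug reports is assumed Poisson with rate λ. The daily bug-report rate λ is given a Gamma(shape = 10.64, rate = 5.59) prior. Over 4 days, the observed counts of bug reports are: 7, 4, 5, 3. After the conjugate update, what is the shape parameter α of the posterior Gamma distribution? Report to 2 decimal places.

With a Gamma(shape α, rate β) prior, the Poisson likelihood is conjugate: the posterior is Gamma(α + ΣXᵢ, β + n).
Sum of counts S = 19 over n = 4 days.
Posterior: Gamma(α+S, β+n) = Gamma(10.64+19, 5.59+4) = Gamma(29.64, 9.59).
Posterior α = 29.64.

29.64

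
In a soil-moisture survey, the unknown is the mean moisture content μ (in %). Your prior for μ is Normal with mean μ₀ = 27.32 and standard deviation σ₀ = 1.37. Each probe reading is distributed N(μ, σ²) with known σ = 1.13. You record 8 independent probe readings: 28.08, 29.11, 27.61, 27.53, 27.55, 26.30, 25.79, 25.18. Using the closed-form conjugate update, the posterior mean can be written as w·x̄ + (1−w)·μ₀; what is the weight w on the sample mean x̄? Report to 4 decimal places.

For Normal data with known variance σ², a Normal(μ₀, σ₀²) prior on μ is conjugate. Posterior precision = 1/σ₀² + n/σ²; posterior mean is the precision-weighted average of μ₀ and x̄.
σ₀² = 1.37² = 1.8769, σ² = 1.13² = 1.2769. Prior precision 1/σ₀² = 1/1.8769; data precision n/σ² = 8/1.2769.
w = (n/σ²)/(1/σ₀² + n/σ²) = n·σ₀²/(σ² + n·σ₀²) = 8·1.8769/(1.2769 + 8·1.8769) = 15.0152/16.2921 = 0.9216.

0.9216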